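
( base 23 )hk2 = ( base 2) 10010011101111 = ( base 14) 3635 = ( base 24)g9n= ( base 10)9455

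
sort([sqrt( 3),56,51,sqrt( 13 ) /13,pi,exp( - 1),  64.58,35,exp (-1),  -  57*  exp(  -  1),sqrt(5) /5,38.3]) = [ - 57*exp( - 1),sqrt(13)/13, exp( - 1),exp(- 1), sqrt( 5 )/5, sqrt( 3), pi,35,38.3 , 51,56, 64.58]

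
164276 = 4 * 41069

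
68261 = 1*68261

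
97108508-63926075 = 33182433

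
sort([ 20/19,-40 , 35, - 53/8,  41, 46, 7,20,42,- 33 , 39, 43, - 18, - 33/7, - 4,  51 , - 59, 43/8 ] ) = [ - 59, - 40, - 33,  -  18, - 53/8, - 33/7, - 4,20/19, 43/8, 7,  20, 35, 39, 41, 42,43, 46, 51]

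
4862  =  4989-127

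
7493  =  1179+6314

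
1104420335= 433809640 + 670610695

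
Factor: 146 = 2^1*73^1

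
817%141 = 112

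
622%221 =180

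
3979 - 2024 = 1955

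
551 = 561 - 10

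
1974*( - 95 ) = -187530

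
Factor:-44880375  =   - 3^1 * 5^3*19^1*6299^1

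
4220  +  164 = 4384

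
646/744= 323/372 = 0.87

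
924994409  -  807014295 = 117980114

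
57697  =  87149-29452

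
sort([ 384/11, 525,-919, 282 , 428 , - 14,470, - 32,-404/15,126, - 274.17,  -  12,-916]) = [-919, - 916 ,  -  274.17, - 32, - 404/15,  -  14, - 12, 384/11,126,282, 428, 470, 525]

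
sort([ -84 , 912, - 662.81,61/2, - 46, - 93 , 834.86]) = [-662.81,-93, - 84, - 46,61/2, 834.86 , 912 ] 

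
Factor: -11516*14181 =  -2^2*3^1*29^1*163^1*2879^1= -163308396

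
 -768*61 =-46848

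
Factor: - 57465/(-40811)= 3^2*5^1*37^( - 1)*1103^( - 1 ) * 1277^1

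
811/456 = 1+355/456 = 1.78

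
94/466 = 47/233 =0.20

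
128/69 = 128/69   =  1.86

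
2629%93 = 25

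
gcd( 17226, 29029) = 319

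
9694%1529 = 520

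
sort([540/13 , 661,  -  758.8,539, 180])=[ - 758.8,540/13, 180, 539, 661]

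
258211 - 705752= - 447541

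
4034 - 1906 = 2128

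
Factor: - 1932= - 2^2*3^1 * 7^1  *23^1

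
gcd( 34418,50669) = 1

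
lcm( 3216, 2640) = 176880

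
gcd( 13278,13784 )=2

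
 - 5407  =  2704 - 8111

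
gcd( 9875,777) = 1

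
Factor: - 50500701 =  - 3^2*47^1 * 277^1* 431^1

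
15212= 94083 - 78871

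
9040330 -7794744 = 1245586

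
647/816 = 647/816 =0.79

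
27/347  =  27/347 =0.08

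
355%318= 37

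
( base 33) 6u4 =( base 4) 1311220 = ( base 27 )a8m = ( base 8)16550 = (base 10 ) 7528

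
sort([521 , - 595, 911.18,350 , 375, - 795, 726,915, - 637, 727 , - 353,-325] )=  [  -  795, - 637 , - 595 , - 353, -325, 350 , 375, 521, 726,  727  ,  911.18, 915] 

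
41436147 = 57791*717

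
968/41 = 968/41 = 23.61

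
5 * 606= 3030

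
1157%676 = 481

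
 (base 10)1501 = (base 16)5dd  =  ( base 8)2735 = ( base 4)113131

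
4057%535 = 312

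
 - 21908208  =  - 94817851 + 72909643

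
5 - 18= - 13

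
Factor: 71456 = 2^5*7^1*11^1*29^1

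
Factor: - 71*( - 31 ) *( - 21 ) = - 3^1*7^1*31^1*71^1 = - 46221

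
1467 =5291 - 3824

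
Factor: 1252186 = 2^1*13^1 * 17^1*2833^1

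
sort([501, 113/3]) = [ 113/3, 501 ]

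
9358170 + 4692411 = 14050581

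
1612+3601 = 5213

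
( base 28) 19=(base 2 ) 100101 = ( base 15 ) 27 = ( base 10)37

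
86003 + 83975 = 169978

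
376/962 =188/481  =  0.39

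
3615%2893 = 722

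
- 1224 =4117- 5341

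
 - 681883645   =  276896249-958779894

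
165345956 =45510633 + 119835323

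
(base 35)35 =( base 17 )68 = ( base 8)156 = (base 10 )110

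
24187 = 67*361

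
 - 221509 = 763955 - 985464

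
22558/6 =3759 + 2/3 = 3759.67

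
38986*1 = 38986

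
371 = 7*53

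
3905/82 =3905/82 = 47.62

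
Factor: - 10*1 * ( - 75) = 750 = 2^1*3^1*5^3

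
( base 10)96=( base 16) 60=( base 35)2Q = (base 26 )3I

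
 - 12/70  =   -1 +29/35=- 0.17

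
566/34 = 283/17 = 16.65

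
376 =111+265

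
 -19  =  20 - 39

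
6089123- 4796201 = 1292922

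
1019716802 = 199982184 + 819734618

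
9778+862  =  10640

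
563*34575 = 19465725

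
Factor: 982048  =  2^5 * 30689^1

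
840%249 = 93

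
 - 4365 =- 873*5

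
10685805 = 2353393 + 8332412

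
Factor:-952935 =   -  3^1 * 5^1 * 17^1*37^1*101^1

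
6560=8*820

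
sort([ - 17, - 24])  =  [ - 24, - 17]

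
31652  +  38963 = 70615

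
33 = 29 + 4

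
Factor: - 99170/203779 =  - 2^1*5^1*17^( - 1)*47^1*211^1*11987^( -1 ) 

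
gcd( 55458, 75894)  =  78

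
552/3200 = 69/400  =  0.17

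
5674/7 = 5674/7 = 810.57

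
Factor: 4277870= 2^1*5^1*427787^1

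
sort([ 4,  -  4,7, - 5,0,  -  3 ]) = [ - 5,-4 ,-3, 0, 4,7] 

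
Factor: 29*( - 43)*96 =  - 119712 = -2^5*  3^1*29^1*43^1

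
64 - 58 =6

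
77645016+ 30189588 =107834604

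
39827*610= 24294470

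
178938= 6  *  29823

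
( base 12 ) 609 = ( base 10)873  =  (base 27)159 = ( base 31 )S5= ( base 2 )1101101001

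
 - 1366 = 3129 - 4495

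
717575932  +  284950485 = 1002526417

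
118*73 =8614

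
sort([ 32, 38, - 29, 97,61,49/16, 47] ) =[  -  29, 49/16,32, 38 , 47,61,97]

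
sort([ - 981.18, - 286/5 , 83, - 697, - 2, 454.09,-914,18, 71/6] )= [ - 981.18, - 914, - 697, - 286/5, - 2,71/6,  18, 83,454.09] 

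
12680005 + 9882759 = 22562764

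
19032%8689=1654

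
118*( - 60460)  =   -7134280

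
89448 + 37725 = 127173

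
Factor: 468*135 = 2^2*3^5*5^1*13^1 = 63180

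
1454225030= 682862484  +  771362546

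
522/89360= 261/44680 = 0.01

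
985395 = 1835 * 537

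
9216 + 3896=13112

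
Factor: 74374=2^1 * 41^1*907^1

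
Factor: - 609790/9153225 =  - 2^1*3^(- 2)*5^ ( - 1)*17^1*211^1*2393^( - 1 ) =- 7174/107685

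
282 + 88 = 370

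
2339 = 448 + 1891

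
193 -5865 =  - 5672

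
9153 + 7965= 17118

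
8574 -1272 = 7302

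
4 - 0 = 4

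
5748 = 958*6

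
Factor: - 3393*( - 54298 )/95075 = 184233114/95075=2^1*3^2 * 5^ ( - 2 )*13^1 * 17^1*29^1*1597^1*3803^(-1)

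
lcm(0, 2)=0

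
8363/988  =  8 + 459/988 = 8.46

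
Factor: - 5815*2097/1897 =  - 3^2*5^1 * 7^( - 1)*233^1*271^( - 1) * 1163^1 = - 12194055/1897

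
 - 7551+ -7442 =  - 14993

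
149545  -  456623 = -307078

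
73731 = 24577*3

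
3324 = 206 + 3118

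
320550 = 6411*50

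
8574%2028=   462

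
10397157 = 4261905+6135252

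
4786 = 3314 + 1472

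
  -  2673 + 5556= 2883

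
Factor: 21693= 3^1*7^1*1033^1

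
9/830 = 9/830 = 0.01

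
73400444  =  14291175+59109269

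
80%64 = 16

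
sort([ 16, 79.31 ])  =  [16,79.31]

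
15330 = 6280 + 9050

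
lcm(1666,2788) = 136612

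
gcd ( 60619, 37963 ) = 1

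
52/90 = 26/45 = 0.58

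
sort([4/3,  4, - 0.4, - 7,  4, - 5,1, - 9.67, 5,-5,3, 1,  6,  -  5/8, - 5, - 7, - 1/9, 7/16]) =[ - 9.67, - 7, - 7, - 5,-5, - 5,-5/8, - 0.4,-1/9, 7/16,  1,  1,4/3,3, 4, 4, 5, 6] 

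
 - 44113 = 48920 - 93033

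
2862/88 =1431/44=32.52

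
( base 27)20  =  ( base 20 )2e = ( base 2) 110110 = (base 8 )66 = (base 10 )54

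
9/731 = 9/731 = 0.01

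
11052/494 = 5526/247 = 22.37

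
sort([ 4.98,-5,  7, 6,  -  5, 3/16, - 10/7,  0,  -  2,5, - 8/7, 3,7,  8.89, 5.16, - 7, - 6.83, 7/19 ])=[ - 7, - 6.83, - 5, - 5,-2, - 10/7, - 8/7, 0, 3/16, 7/19,3, 4.98, 5, 5.16,6, 7, 7,8.89]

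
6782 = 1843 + 4939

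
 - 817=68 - 885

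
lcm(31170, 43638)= 218190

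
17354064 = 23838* 728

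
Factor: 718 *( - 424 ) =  -304432 = - 2^4*53^1*359^1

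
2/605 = 2/605 = 0.00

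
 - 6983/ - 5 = 6983/5 = 1396.60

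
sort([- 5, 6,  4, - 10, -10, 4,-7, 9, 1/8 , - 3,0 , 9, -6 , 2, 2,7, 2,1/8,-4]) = [- 10, - 10, - 7,-6,-5, - 4, - 3, 0, 1/8,1/8, 2,  2, 2, 4,4,6,7, 9, 9 ] 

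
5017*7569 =37973673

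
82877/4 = 20719+1/4  =  20719.25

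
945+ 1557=2502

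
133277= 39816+93461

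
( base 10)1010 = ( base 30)13K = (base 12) 702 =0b1111110010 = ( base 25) 1fa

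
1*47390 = 47390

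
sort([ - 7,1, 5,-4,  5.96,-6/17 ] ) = [ - 7 ,-4,  -  6/17, 1,5, 5.96 ]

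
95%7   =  4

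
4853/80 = 60 + 53/80 = 60.66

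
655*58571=38364005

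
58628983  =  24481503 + 34147480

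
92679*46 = 4263234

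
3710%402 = 92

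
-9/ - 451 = 9/451 = 0.02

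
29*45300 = 1313700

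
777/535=1+242/535 =1.45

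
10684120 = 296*36095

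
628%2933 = 628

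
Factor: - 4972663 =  - 4972663^1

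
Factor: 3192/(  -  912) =  -  2^( - 1)*7^1  =  - 7/2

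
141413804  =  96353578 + 45060226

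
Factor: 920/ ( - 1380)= - 2^1*3^( - 1)=- 2/3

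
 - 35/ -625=7/125 = 0.06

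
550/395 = 110/79 = 1.39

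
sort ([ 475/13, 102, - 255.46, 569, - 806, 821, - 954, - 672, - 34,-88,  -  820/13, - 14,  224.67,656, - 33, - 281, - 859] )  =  [ - 954, - 859, - 806, - 672 , - 281,-255.46,  -  88, - 820/13, - 34, - 33, - 14, 475/13,102,224.67,  569, 656, 821]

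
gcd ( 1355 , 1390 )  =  5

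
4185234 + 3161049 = 7346283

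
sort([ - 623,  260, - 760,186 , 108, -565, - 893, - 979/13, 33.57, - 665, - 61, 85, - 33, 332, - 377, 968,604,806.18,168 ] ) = [-893, - 760, - 665,-623, - 565, - 377,-979/13 , - 61, - 33,33.57, 85,108, 168, 186, 260,332, 604, 806.18,  968 ] 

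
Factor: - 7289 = - 37^1*197^1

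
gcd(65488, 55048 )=8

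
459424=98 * 4688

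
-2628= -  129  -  2499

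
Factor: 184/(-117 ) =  -2^3  *  3^ ( - 2)*13^( - 1)*23^1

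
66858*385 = 25740330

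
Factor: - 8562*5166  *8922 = - 2^3*3^4*7^1*41^1*1427^1*1487^1 = - 394631587224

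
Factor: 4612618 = 2^1*2306309^1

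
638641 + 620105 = 1258746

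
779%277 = 225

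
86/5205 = 86/5205=0.02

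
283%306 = 283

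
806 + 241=1047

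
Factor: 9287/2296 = 2^ ( - 3) *7^( - 1 )*37^1*41^( - 1 )* 251^1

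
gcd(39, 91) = 13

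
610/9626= 305/4813 = 0.06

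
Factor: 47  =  47^1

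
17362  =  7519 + 9843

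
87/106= 87/106 =0.82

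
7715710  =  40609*190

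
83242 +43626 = 126868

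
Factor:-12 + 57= 45 = 3^2 * 5^1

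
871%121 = 24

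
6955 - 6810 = 145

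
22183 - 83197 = -61014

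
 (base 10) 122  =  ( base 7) 233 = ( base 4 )1322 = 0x7a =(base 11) 101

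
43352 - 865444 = - 822092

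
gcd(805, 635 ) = 5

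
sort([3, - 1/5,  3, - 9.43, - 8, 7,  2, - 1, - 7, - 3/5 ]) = [ - 9.43,- 8,-7, - 1 , - 3/5,-1/5,2 , 3,3, 7 ]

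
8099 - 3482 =4617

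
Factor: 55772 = 2^2*73^1*191^1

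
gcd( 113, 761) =1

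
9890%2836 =1382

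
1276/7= 182 + 2/7  =  182.29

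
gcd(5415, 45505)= 95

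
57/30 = 1 + 9/10 = 1.90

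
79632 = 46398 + 33234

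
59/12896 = 59/12896 = 0.00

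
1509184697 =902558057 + 606626640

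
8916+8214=17130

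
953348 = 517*1844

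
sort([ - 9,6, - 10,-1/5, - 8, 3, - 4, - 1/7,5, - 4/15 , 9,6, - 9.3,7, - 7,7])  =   [ - 10,- 9.3, - 9, - 8,-7, - 4, - 4/15, - 1/5, - 1/7,3,5, 6,6, 7,7,9 ]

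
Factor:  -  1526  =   - 2^1 * 7^1*109^1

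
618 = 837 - 219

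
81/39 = 27/13 = 2.08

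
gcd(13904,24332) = 3476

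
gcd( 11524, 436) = 4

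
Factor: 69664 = 2^5 * 7^1*311^1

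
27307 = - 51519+78826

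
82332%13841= 13127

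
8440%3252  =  1936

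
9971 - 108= 9863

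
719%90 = 89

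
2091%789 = 513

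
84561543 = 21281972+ 63279571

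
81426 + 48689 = 130115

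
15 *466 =6990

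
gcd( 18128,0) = 18128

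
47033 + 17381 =64414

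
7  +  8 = 15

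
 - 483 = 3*( - 161)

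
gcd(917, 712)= 1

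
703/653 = 1 + 50/653 = 1.08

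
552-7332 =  - 6780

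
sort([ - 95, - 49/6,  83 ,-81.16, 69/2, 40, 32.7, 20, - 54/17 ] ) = [ - 95, - 81.16,-49/6, - 54/17,20, 32.7,69/2,  40,83]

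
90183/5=18036 + 3/5 = 18036.60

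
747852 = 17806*42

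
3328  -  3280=48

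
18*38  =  684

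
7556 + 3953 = 11509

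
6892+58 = 6950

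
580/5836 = 145/1459=0.10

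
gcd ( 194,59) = 1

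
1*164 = 164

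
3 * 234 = 702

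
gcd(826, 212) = 2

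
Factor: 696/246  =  2^2*29^1*41^ ( - 1) = 116/41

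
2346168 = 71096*33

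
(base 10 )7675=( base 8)16773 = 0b1110111111011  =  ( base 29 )93J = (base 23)ebg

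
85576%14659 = 12281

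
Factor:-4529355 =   -  3^1 * 5^1*37^1*8161^1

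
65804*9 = 592236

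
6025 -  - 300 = 6325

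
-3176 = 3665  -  6841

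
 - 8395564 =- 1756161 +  - 6639403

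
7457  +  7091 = 14548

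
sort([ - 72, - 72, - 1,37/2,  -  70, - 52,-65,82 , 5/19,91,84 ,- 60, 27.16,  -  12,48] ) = [ - 72,  -  72, - 70, - 65 , - 60,-52, - 12, - 1, 5/19, 37/2,27.16, 48, 82, 84,91 ] 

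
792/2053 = 792/2053  =  0.39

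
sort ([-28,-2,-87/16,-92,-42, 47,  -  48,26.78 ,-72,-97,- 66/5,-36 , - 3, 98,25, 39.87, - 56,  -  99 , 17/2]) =[-99,-97, - 92, - 72,  -  56,-48, - 42, - 36,-28, -66/5, - 87/16, - 3,  -  2 , 17/2,25,  26.78,39.87, 47,  98] 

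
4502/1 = 4502 =4502.00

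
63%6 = 3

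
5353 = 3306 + 2047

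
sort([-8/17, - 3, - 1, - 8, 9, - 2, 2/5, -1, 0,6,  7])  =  [ - 8, - 3,-2, - 1,- 1, - 8/17, 0,2/5, 6 , 7,9]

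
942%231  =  18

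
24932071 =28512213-3580142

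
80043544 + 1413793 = 81457337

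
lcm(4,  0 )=0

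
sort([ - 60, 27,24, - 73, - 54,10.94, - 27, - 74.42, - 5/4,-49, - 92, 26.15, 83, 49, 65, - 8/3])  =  [ - 92 , - 74.42, - 73, - 60, - 54, - 49,-27, - 8/3, - 5/4,10.94,  24,26.15, 27,49, 65,83]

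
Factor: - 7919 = -7919^1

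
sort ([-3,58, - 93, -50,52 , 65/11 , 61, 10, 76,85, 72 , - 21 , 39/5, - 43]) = [ - 93,-50, - 43, - 21,-3 , 65/11 , 39/5,10 , 52 , 58,61, 72 , 76 , 85 ] 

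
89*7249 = 645161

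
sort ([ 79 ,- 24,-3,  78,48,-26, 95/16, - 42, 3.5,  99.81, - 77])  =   [ - 77 , - 42, - 26 , - 24,  -  3 , 3.5,95/16,48 , 78,79,99.81 ] 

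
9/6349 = 9/6349 =0.00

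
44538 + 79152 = 123690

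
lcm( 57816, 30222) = 1329768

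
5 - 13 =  - 8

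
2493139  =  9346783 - 6853644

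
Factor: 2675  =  5^2*107^1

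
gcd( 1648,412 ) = 412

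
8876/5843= 1  +  3033/5843 =1.52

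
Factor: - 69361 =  - 139^1* 499^1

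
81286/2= 40643= 40643.00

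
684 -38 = 646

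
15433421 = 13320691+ 2112730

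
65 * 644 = 41860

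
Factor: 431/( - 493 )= - 17^(-1 )*29^ (  -  1 )*431^1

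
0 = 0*( - 8719 )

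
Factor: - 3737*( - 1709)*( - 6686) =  - 42700359638 = - 2^1*37^1*101^1*1709^1*3343^1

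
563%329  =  234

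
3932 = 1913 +2019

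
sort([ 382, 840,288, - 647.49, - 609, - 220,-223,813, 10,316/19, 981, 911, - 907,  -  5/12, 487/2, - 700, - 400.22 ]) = [ - 907, - 700, - 647.49,-609 , - 400.22, - 223, - 220, - 5/12, 10, 316/19, 487/2,288,  382,813, 840, 911, 981 ] 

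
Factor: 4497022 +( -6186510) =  - 2^4*23^1*4591^1= - 1689488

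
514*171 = 87894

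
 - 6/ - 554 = 3/277 = 0.01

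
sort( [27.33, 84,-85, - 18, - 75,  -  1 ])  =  [- 85, - 75, - 18,  -  1,27.33,84 ] 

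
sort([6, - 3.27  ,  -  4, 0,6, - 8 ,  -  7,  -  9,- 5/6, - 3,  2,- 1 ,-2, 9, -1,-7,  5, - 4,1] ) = [ - 9, - 8, - 7,-7 ,  -  4,  -  4, -3.27, - 3, - 2,  -  1, - 1, - 5/6,0,1,2,5, 6, 6 , 9]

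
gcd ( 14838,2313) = 3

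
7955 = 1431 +6524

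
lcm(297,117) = 3861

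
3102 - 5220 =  - 2118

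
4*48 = 192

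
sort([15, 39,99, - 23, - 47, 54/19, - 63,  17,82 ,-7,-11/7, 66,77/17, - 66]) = [- 66, - 63,- 47, - 23, - 7, - 11/7,54/19, 77/17,15, 17, 39, 66, 82, 99]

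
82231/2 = 82231/2 =41115.50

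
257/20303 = 1/79 = 0.01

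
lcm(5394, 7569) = 469278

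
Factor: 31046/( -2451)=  - 38/3= - 2^1*3^(-1) * 19^1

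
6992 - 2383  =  4609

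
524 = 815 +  - 291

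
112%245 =112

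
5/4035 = 1/807 = 0.00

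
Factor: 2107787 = 11^1* 89^1 *2153^1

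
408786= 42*9733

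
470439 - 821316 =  - 350877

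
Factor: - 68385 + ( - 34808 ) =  - 37^1*2789^1 = - 103193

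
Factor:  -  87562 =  - 2^1* 43781^1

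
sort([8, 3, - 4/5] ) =[ - 4/5, 3, 8 ]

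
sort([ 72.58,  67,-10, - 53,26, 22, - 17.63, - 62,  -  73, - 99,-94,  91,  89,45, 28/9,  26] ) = [-99, - 94, - 73, - 62, - 53 , - 17.63 ,-10, 28/9, 22 , 26, 26,  45 , 67,72.58, 89,91]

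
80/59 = 80/59 = 1.36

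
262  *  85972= 22524664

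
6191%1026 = 35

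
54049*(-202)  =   - 10917898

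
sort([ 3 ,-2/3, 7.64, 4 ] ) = [ - 2/3,3,4,7.64]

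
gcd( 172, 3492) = 4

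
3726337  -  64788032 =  - 61061695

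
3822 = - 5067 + 8889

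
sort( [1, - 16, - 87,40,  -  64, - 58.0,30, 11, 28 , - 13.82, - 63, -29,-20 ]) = [  -  87, -64,-63,-58.0,  -  29, - 20,- 16, - 13.82,1,11, 28, 30,40]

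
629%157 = 1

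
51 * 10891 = 555441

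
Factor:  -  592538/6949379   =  -2^1*17^(-1 )*296269^1 * 408787^ ( - 1 ) 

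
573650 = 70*8195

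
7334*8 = 58672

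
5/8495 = 1/1699  =  0.00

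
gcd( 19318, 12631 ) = 743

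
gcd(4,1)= 1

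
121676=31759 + 89917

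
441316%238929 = 202387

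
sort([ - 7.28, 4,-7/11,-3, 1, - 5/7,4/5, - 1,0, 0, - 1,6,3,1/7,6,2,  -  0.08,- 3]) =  [ - 7.28,-3, - 3, - 1, -1,  -  5/7,- 7/11,-0.08,0,  0,1/7,  4/5, 1,2,3,4,6,6 ] 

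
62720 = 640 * 98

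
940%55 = 5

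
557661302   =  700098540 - 142437238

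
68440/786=34220/393= 87.07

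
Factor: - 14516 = - 2^2 * 19^1 * 191^1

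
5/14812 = 5/14812 = 0.00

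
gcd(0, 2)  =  2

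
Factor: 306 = 2^1*3^2*17^1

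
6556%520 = 316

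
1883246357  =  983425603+899820754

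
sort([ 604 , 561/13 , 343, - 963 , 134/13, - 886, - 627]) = [ - 963, - 886, - 627,134/13, 561/13, 343,604 ] 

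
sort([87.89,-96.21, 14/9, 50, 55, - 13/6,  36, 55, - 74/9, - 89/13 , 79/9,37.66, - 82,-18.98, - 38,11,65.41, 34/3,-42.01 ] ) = [ - 96.21, - 82,- 42.01 , -38, - 18.98,-74/9 , - 89/13,-13/6,14/9,  79/9,11, 34/3, 36,37.66, 50, 55, 55,65.41, 87.89]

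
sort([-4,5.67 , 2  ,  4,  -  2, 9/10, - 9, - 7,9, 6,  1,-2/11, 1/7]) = [ - 9,-7, - 4,- 2,-2/11, 1/7,9/10 , 1, 2,4, 5.67, 6,9 ] 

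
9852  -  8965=887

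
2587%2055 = 532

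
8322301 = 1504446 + 6817855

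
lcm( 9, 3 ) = 9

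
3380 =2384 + 996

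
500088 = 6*83348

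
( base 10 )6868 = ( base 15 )207d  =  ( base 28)8l8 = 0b1101011010100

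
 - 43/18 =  - 43/18 = -  2.39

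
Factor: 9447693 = 3^1*19^1*165749^1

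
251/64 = 251/64 = 3.92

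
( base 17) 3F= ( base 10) 66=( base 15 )46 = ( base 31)24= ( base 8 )102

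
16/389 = 16/389 =0.04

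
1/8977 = 1/8977 = 0.00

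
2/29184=1/14592= 0.00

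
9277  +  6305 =15582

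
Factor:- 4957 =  - 4957^1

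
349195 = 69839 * 5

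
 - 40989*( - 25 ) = 1024725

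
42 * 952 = 39984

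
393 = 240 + 153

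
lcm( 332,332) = 332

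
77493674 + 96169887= 173663561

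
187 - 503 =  - 316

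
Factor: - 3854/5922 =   -  3^( - 2 )*7^(-1 )*41^1  =  - 41/63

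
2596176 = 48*54087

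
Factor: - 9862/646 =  - 4931/323 = - 17^( - 1)*19^( - 1) * 4931^1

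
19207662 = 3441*5582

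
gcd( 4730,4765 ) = 5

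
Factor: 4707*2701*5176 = 2^3*3^2*37^1*73^1*523^1*647^1 = 65805629832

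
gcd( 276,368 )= 92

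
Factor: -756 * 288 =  - 2^7*3^5 * 7^1 =- 217728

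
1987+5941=7928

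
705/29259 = 235/9753 = 0.02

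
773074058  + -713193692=59880366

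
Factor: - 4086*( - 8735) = 35691210 = 2^1 *3^2*5^1*227^1 * 1747^1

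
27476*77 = 2115652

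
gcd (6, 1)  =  1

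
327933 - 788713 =-460780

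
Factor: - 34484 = - 2^2*37^1*233^1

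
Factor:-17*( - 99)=1683 = 3^2*11^1*17^1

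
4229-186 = 4043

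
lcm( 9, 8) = 72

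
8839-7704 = 1135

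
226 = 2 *113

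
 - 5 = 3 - 8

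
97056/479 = 202 + 298/479 = 202.62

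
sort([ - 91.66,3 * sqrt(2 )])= [ - 91.66,3*sqrt( 2 )] 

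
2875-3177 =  - 302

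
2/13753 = 2/13753 = 0.00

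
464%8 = 0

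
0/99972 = 0 = 0.00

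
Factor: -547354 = -2^1*23^1*73^1*163^1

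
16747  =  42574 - 25827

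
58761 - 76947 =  - 18186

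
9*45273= 407457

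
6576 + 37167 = 43743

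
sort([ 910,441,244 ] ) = [244,  441,910]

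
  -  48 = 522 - 570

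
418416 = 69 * 6064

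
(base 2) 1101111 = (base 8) 157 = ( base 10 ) 111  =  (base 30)3l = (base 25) 4B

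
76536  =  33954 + 42582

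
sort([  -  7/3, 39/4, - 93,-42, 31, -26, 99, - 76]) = [-93, - 76, - 42,-26, - 7/3, 39/4,  31, 99 ] 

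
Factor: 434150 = 2^1*5^2*19^1*457^1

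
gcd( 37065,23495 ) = 5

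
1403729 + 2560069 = 3963798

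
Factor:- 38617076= - 2^2*  1847^1 * 5227^1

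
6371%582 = 551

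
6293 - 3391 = 2902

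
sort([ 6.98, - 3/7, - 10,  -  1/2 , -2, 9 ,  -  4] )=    [- 10 , - 4 , - 2, - 1/2, - 3/7,6.98 , 9] 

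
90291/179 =90291/179  =  504.42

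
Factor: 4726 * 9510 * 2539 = 114113476140 = 2^2*3^1*5^1*17^1*139^1 * 317^1*2539^1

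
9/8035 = 9/8035 = 0.00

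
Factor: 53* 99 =3^2*11^1*53^1 = 5247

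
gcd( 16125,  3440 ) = 215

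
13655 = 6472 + 7183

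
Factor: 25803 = 3^2*47^1 * 61^1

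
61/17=61/17= 3.59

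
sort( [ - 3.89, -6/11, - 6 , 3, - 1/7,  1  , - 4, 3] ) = [  -  6, - 4, - 3.89 , - 6/11 , - 1/7, 1, 3, 3] 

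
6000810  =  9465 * 634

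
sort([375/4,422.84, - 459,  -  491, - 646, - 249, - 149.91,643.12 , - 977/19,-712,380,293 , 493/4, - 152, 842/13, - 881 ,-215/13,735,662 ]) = [ - 881, - 712, - 646, - 491,  -  459 ,-249, - 152, - 149.91, - 977/19, -215/13,842/13,375/4,493/4,  293,380, 422.84, 643.12,662,735]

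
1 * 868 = 868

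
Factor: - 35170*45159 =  - 2^1*3^1*5^1  *  3517^1*15053^1=-1588242030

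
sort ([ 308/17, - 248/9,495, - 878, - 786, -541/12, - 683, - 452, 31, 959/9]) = [ - 878, - 786,-683, - 452 ,-541/12 , - 248/9,308/17, 31,959/9, 495] 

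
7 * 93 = 651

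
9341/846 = 9341/846 = 11.04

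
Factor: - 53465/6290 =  - 17/2 = -2^(  -  1 )*17^1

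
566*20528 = 11618848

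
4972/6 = 828 + 2/3 = 828.67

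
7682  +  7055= 14737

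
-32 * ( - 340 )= 10880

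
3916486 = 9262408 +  - 5345922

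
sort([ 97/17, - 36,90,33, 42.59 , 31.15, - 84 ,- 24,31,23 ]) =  [-84, - 36,-24,97/17, 23, 31,31.15,33,42.59,90]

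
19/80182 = 19/80182= 0.00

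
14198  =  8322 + 5876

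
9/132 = 3/44 = 0.07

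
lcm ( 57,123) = 2337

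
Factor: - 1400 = -2^3*5^2*7^1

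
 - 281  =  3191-3472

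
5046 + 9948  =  14994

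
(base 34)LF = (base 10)729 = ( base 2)1011011001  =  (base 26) 121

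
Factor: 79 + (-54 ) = 5^2 = 25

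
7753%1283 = 55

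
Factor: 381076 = 2^2*47^1*2027^1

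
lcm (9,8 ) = 72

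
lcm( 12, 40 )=120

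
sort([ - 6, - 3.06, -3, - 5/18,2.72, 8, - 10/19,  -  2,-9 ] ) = [ - 9, - 6, -3.06, - 3,  -  2, - 10/19, - 5/18,2.72,8] 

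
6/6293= 6/6293  =  0.00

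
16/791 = 16/791 =0.02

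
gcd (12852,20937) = 21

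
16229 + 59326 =75555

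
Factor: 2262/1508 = 3/2 = 2^( - 1) * 3^1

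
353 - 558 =  -  205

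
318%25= 18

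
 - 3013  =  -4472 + 1459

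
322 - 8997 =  - 8675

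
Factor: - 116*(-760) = 88160 = 2^5 * 5^1*19^1*29^1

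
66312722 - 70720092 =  - 4407370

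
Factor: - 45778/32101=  - 2^1*487^1*683^ ( - 1 ) = -974/683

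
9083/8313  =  1 + 770/8313 = 1.09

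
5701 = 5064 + 637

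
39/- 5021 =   -  39/5021 = -0.01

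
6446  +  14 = 6460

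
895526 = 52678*17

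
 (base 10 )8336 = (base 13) 3A43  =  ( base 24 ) eb8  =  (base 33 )7lk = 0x2090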